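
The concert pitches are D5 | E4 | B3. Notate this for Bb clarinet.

E5 F#4 C#4

The Bb clarinet sounds a major second below written, so the written part must be a major second above concert — transpose each note up.
D5 gives E5
E4 gives F#4
B3 gives C#4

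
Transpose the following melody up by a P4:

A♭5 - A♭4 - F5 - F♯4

Db6 Db5 Bb5 B4

Ab5 up a perfect fourth is Db6.
Ab4 up a perfect fourth is Db5.
A perfect fourth up from F5 gives Bb5.
F#4 up a perfect fourth is B4.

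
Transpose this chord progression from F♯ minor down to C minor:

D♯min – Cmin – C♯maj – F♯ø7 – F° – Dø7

F♯ minor down to C minor is an augmented fourth; each chord root moves by that interval while the quality stays the same.
D♯min: root D♯ down an augmented fourth → A, giving Amin.
Cmin: root C down an augmented fourth → Gb, giving Gbmin.
C♯maj: root C♯ down an augmented fourth → G, giving Gmaj.
F♯ø7: root F♯ down an augmented fourth → C, giving Cø7.
F°: root F down an augmented fourth → Cb, giving Cb°.
Dø7: root D down an augmented fourth → Ab, giving Abø7.

Amin Gbmin Gmaj Cø7 Cb° Abø7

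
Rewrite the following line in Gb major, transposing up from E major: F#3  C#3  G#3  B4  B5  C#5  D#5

Ab3 Eb3 Bb3 Db5 Db6 Eb5 F5

E major to Gb major up is a diminished third, so every note moves up by that interval.
F#3 → Ab3
C#3 → Eb3
G#3 → Bb3
B4 → Db5
B5 → Db6
C#5 → Eb5
D#5 → F5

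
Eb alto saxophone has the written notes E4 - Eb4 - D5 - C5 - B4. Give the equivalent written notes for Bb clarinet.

A3 Ab3 G4 F4 E4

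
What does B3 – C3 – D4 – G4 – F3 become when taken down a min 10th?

G#2 A1 B2 E3 D2

A minor tenth down from B3 gives G#2.
A minor tenth down from C3 gives A1.
A minor tenth down from D4 gives B2.
A minor tenth down from G4 gives E3.
F3: a tenth down reaches D, and 15 semitones makes it D2.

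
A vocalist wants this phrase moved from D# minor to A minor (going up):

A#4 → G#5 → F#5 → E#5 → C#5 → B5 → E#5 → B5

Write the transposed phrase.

E5 D6 C6 B5 G5 F6 B5 F6

From D# up to A is a diminished fifth; apply that to each pitch.
A#4 -> E5
G#5 -> D6
F#5 -> C6
E#5 -> B5
C#5 -> G5
B5 -> F6
E#5 -> B5
B5 -> F6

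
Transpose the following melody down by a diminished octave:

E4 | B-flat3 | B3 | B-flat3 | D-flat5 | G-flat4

E#3 B2 B#2 B2 D4 G3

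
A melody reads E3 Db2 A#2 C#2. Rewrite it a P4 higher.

A3 Gb2 D#3 F#2

E3 up a perfect fourth is A3.
Db2 up a perfect fourth is Gb2.
A#2: a fourth up reaches D, and 5 semitones makes it D#3.
C#2 up a perfect fourth is F#2.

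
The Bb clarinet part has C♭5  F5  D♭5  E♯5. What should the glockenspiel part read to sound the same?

First find concert pitch: the Bb clarinet sounds a major second below written, so C♭5 F5 D♭5 E♯5 sounds Bbb4 Eb5 Cb5 D#5.
Then write for glockenspiel: it sounds a perfect fifteenth above written, so the part must be a perfect fifteenth below concert.
Bbb4 → Bbb2
Eb5 → Eb3
Cb5 → Cb3
D#5 → D#3

Bbb2 Eb3 Cb3 D#3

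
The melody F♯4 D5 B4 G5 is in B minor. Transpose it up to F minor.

C5 Ab5 F5 Db6

From B up to F is a diminished fifth; apply that to each pitch.
F#4 -> C5
D5 -> Ab5
B4 -> F5
G5 -> Db6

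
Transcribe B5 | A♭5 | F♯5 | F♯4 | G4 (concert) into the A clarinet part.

D6 Cb6 A5 A4 Bb4

The A clarinet sounds a minor third below written, so the written part must be a minor third above concert — transpose each note up.
B5 to D6
Ab5 to Cb6
F#5 to A5
F#4 to A4
G4 to Bb4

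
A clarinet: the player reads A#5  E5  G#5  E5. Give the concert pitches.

F##5 C#5 E#5 C#5

Written C4 on the A clarinet sounds as A3, a minor third lower; apply that shift to every note.
A#5 becomes F##5
E5 becomes C#5
G#5 becomes E#5
E5 becomes C#5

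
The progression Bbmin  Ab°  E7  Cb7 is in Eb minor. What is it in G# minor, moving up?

D#min C#° G##7 E7

Eb minor up to G# minor is an augmented third; each chord root moves by that interval while the quality stays the same.
Bbmin: root Bb up an augmented third → D#, giving D#min.
Ab°: root Ab up an augmented third → C#, giving C#°.
E7: root E up an augmented third → G##, giving G##7.
Cb7: root Cb up an augmented third → E, giving E7.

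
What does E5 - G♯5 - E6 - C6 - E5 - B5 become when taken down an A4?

Bb4 D5 Bb5 Gb5 Bb4 F5

E5 -> Bb4
G#5 -> D5
E6 -> Bb5
C6 -> Gb5
E5 -> Bb4
B5 -> F5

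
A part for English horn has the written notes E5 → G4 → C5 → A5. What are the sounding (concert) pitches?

The English horn sounds a perfect fifth below written, so transpose each written note down a perfect fifth.
E5 becomes A4
G4 becomes C4
C5 becomes F4
A5 becomes D5

A4 C4 F4 D5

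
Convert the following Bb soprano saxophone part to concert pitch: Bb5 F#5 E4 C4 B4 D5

Ab5 E5 D4 Bb3 A4 C5

The Bb soprano saxophone sounds a major second below written, so transpose each written note down a major second.
Bb5 gives Ab5
F#5 gives E5
E4 gives D4
C4 gives Bb3
B4 gives A4
D5 gives C5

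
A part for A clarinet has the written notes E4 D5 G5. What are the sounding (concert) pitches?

Written C4 on the A clarinet sounds as A3, a minor third lower; apply that shift to every note.
E4 -> C#4
D5 -> B4
G5 -> E5

C#4 B4 E5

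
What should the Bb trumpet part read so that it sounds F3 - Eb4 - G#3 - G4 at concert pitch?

G3 F4 A#3 A4

The Bb trumpet sounds a major second below written, so the written part must be a major second above concert — transpose each note up.
F3 → G3
Eb4 → F4
G#3 → A#3
G4 → A4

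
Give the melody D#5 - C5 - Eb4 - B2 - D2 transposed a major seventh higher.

A major seventh up from D#5 gives C##6.
C5: a seventh up reaches B, and 11 semitones makes it B5.
Eb4: a seventh up reaches D, and 11 semitones makes it D5.
B2: a seventh up reaches A, and 11 semitones makes it A#3.
A major seventh up from D2 gives C#3.

C##6 B5 D5 A#3 C#3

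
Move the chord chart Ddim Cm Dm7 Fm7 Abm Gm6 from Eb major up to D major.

Eb major up to D major is a major seventh; each chord root moves by that interval while the quality stays the same.
Ddim: root D up a major seventh → C#, giving C#dim.
Cm: root C up a major seventh → B, giving Bm.
Dm7: root D up a major seventh → C#, giving C#m7.
Fm7: root F up a major seventh → E, giving Em7.
Abm: root Ab up a major seventh → G, giving Gm.
Gm6: root G up a major seventh → F#, giving F#m6.

C#dim Bm C#m7 Em7 Gm F#m6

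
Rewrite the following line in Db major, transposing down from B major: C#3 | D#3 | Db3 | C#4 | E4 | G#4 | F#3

From B down to Db is an augmented sixth; apply that to each pitch.
C#3 to Eb2
D#3 to F2
Db3 to Fbb2
C#4 to Eb3
E4 to Gb3
G#4 to Bb3
F#3 to Ab2

Eb2 F2 Fbb2 Eb3 Gb3 Bb3 Ab2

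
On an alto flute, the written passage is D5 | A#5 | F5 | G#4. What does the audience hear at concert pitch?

The alto flute sounds a perfect fourth below written, so transpose each written note down a perfect fourth.
D5 -> A4
A#5 -> E#5
F5 -> C5
G#4 -> D#4

A4 E#5 C5 D#4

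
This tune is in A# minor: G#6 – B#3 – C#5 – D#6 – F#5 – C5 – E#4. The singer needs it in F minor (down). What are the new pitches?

A# minor to F minor down is an augmented third, so every note moves down by that interval.
G#6 gives Eb6
B#3 gives G3
C#5 gives Ab4
D#6 gives Bb5
F#5 gives Db5
C5 gives Abb4
E#4 gives C4

Eb6 G3 Ab4 Bb5 Db5 Abb4 C4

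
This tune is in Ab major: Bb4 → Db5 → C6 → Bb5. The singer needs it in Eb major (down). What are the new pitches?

From Ab down to Eb is a perfect fourth; apply that to each pitch.
Bb4 becomes F4
Db5 becomes Ab4
C6 becomes G5
Bb5 becomes F5

F4 Ab4 G5 F5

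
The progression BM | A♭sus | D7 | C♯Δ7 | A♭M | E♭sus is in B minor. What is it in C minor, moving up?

B minor up to C minor is a minor second; each chord root moves by that interval while the quality stays the same.
BM: root B up a minor second → C, giving CM.
A♭sus: root A♭ up a minor second → Bbb, giving Bbbsus.
D7: root D up a minor second → Eb, giving Eb7.
C♯Δ7: root C♯ up a minor second → D, giving DΔ7.
A♭M: root A♭ up a minor second → Bbb, giving BbbM.
E♭sus: root E♭ up a minor second → Fb, giving Fbsus.

CM Bbbsus Eb7 DΔ7 BbbM Fbsus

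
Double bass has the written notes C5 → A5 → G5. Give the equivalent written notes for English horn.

G4 E5 D5

First find concert pitch: the double bass sounds a perfect octave below written, so C5 A5 G5 sounds C4 A4 G4.
Then write for English horn: it sounds a perfect fifth below written, so the part must be a perfect fifth above concert.
C4 → G4
A4 → E5
G4 → D5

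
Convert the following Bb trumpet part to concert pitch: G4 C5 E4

F4 Bb4 D4

Written C4 on the Bb trumpet sounds as Bb3, a major second lower; apply that shift to every note.
G4 becomes F4
C5 becomes Bb4
E4 becomes D4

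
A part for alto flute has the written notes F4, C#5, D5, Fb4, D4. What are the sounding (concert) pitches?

Written C4 on the alto flute sounds as G3, a perfect fourth lower; apply that shift to every note.
F4 becomes C4
C#5 becomes G#4
D5 becomes A4
Fb4 becomes Cb4
D4 becomes A3

C4 G#4 A4 Cb4 A3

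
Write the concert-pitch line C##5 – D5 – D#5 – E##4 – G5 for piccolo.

Written C4 sounds as C5 on the piccolo, so concert pitches are written a perfect octave down.
C##5 becomes C##4
D5 becomes D4
D#5 becomes D#4
E##4 becomes E##3
G5 becomes G4

C##4 D4 D#4 E##3 G4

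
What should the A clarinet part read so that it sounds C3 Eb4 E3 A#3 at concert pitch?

The A clarinet sounds a minor third below written, so the written part must be a minor third above concert — transpose each note up.
C3 to Eb3
Eb4 to Gb4
E3 to G3
A#3 to C#4

Eb3 Gb4 G3 C#4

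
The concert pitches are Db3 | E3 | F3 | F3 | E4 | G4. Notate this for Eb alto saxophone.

Bb3 C#4 D4 D4 C#5 E5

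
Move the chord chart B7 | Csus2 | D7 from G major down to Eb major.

G7 Absus2 Bb7

G major down to Eb major is a major third; each chord root moves by that interval while the quality stays the same.
B7: root B down a major third → G, giving G7.
Csus2: root C down a major third → Ab, giving Absus2.
D7: root D down a major third → Bb, giving Bb7.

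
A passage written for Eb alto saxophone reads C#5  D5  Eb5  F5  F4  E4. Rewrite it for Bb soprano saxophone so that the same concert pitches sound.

First find concert pitch: the Eb alto saxophone sounds a major sixth below written, so C#5 D5 Eb5 F5 F4 E4 sounds E4 F4 Gb4 Ab4 Ab3 G3.
Then write for Bb soprano saxophone: it sounds a major second below written, so the part must be a major second above concert.
E4 → F#4
F4 → G4
Gb4 → Ab4
Ab4 → Bb4
Ab3 → Bb3
G3 → A3

F#4 G4 Ab4 Bb4 Bb3 A3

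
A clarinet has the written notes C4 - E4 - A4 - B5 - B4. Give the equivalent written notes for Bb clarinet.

B3 D#4 G#4 A#5 A#4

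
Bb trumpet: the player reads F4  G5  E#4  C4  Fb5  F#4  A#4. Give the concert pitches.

Eb4 F5 D#4 Bb3 Ebb5 E4 G#4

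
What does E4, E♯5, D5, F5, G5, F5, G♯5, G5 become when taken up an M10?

A major tenth up from E4 gives G#5.
A major tenth up from E#5 gives G##6.
D5: a tenth up reaches F, and 16 semitones makes it F#6.
A major tenth up from F5 gives A6.
G5: a tenth up reaches B, and 16 semitones makes it B6.
F5: a tenth up reaches A, and 16 semitones makes it A6.
G#5 up a major tenth is B#6.
G5 up a major tenth is B6.

G#5 G##6 F#6 A6 B6 A6 B#6 B6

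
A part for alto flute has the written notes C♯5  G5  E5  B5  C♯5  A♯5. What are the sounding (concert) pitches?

G#4 D5 B4 F#5 G#4 E#5

The alto flute sounds a perfect fourth below written, so transpose each written note down a perfect fourth.
C#5 -> G#4
G5 -> D5
E5 -> B4
B5 -> F#5
C#5 -> G#4
A#5 -> E#5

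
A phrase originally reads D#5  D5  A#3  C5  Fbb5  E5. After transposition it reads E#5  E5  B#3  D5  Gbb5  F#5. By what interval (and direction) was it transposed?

From D#5 to E#5 is 2 letter names — a second of some quality.
D#5 to E#5 is 2 semitones, which makes it a major second; the second version is higher, so the direction is up.
Checking another pair — E5 → F#5 — gives the same interval.

up a major second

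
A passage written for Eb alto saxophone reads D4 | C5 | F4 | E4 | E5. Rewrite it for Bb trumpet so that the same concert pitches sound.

First find concert pitch: the Eb alto saxophone sounds a major sixth below written, so D4 C5 F4 E4 E5 sounds F3 Eb4 Ab3 G3 G4.
Then write for Bb trumpet: it sounds a major second below written, so the part must be a major second above concert.
F3 → G3
Eb4 → F4
Ab3 → Bb3
G3 → A3
G4 → A4

G3 F4 Bb3 A3 A4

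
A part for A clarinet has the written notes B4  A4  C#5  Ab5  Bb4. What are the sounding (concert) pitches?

The A clarinet sounds a minor third below written, so transpose each written note down a minor third.
B4 to G#4
A4 to F#4
C#5 to A#4
Ab5 to F5
Bb4 to G4

G#4 F#4 A#4 F5 G4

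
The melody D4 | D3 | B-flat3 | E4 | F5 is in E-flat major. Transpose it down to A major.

G#3 G#2 E3 A#3 B4

E-flat major to A major down is a diminished fifth, so every note moves down by that interval.
D4 → G#3
D3 → G#2
Bb3 → E3
E4 → A#3
F5 → B4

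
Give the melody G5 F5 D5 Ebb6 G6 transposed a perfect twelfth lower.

C4 Bb3 G3 Abb4 C5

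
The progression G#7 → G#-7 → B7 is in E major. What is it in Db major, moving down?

E major down to Db major is an augmented second; each chord root moves by that interval while the quality stays the same.
G#7: root G# down an augmented second → F, giving F7.
G#-7: root G# down an augmented second → F, giving F-7.
B7: root B down an augmented second → Ab, giving Ab7.

F7 F-7 Ab7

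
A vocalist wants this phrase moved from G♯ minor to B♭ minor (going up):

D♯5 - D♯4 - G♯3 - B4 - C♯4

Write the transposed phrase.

G♯ minor to B♭ minor up is a diminished third, so every note moves up by that interval.
D#5 becomes F5
D#4 becomes F4
G#3 becomes Bb3
B4 becomes Db5
C#4 becomes Eb4

F5 F4 Bb3 Db5 Eb4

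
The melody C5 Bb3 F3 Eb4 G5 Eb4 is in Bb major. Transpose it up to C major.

D5 C4 G3 F4 A5 F4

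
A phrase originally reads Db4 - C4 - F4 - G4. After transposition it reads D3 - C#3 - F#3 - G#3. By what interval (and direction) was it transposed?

From Db4 to D3 is 8 letter names — an octave of some quality.
D3 to Db4 is 11 semitones, which makes it a diminished octave; the second version is lower, so the direction is down.
Checking another pair — G4 → G#3 — gives the same interval.

down a diminished octave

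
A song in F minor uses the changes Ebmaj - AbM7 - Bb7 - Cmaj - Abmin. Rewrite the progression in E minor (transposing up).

F minor up to E minor is a major seventh; each chord root moves by that interval while the quality stays the same.
Ebmaj: root Eb up a major seventh → D, giving Dmaj.
AbM7: root Ab up a major seventh → G, giving GM7.
Bb7: root Bb up a major seventh → A, giving A7.
Cmaj: root C up a major seventh → B, giving Bmaj.
Abmin: root Ab up a major seventh → G, giving Gmin.

Dmaj GM7 A7 Bmaj Gmin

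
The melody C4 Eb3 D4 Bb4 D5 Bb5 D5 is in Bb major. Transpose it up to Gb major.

Ab4 Cb4 Bb4 Gb5 Bb5 Gb6 Bb5

From Bb up to Gb is a minor sixth; apply that to each pitch.
C4 -> Ab4
Eb3 -> Cb4
D4 -> Bb4
Bb4 -> Gb5
D5 -> Bb5
Bb5 -> Gb6
D5 -> Bb5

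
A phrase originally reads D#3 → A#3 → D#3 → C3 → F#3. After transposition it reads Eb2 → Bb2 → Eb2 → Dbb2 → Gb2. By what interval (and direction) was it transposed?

down an augmented seventh

From D#3 to Eb2 is 7 letter names — a seventh of some quality.
Eb2 to D#3 is 12 semitones, which makes it an augmented seventh; the second version is lower, so the direction is down.
Checking another pair — F#3 → Gb2 — gives the same interval.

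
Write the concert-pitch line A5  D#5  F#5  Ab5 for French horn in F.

Written C4 sounds as F3 on the French horn in F, so concert pitches are written a perfect fifth up.
A5 gives E6
D#5 gives A#5
F#5 gives C#6
Ab5 gives Eb6

E6 A#5 C#6 Eb6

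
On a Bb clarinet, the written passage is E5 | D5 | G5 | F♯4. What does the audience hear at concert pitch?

The Bb clarinet sounds a major second below written, so transpose each written note down a major second.
E5 becomes D5
D5 becomes C5
G5 becomes F5
F#4 becomes E4

D5 C5 F5 E4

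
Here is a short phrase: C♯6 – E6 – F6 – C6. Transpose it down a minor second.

B#5 D#6 E6 B5

C#6 → B#5
E6 → D#6
F6 → E6
C6 → B5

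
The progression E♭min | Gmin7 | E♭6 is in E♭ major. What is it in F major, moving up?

Fmin Amin7 F6

E♭ major up to F major is a major second; each chord root moves by that interval while the quality stays the same.
E♭min: root E♭ up a major second → F, giving Fmin.
Gmin7: root G up a major second → A, giving Amin7.
E♭6: root E♭ up a major second → F, giving F6.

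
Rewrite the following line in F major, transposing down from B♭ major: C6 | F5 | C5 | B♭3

G5 C5 G4 F3

From B♭ down to F is a perfect fourth; apply that to each pitch.
C6 → G5
F5 → C5
C5 → G4
Bb3 → F3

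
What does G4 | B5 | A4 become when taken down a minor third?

E4 G#5 F#4

G4 -> E4
B5 -> G#5
A4 -> F#4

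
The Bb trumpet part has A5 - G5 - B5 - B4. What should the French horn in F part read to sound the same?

First find concert pitch: the Bb trumpet sounds a major second below written, so A5 G5 B5 B4 sounds G5 F5 A5 A4.
Then write for French horn in F: it sounds a perfect fifth below written, so the part must be a perfect fifth above concert.
G5 → D6
F5 → C6
A5 → E6
A4 → E5

D6 C6 E6 E5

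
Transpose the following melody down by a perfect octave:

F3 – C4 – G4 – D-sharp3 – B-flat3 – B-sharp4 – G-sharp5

F2 C3 G3 D#2 Bb2 B#3 G#4

F3 down a perfect octave is F2.
C4 down a perfect octave is C3.
A perfect octave down from G4 gives G3.
D#3: an octave down reaches D, and 12 semitones makes it D#2.
Bb3: an octave down reaches B, and 12 semitones makes it Bb2.
A perfect octave down from B#4 gives B#3.
G#5 down a perfect octave is G#4.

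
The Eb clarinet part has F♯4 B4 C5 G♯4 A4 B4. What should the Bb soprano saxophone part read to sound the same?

First find concert pitch: the Eb clarinet sounds a minor third above written, so F♯4 B4 C5 G♯4 A4 B4 sounds A4 D5 Eb5 B4 C5 D5.
Then write for Bb soprano saxophone: it sounds a major second below written, so the part must be a major second above concert.
A4 → B4
D5 → E5
Eb5 → F5
B4 → C#5
C5 → D5
D5 → E5

B4 E5 F5 C#5 D5 E5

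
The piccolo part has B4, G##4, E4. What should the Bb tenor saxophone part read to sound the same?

C#7 A##6 F#6

First find concert pitch: the piccolo sounds a perfect octave above written, so B4 G##4 E4 sounds B5 G##5 E5.
Then write for Bb tenor saxophone: it sounds a major ninth below written, so the part must be a major ninth above concert.
B5 → C#7
G##5 → A##6
E5 → F#6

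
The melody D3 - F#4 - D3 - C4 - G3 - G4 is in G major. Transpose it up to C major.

G3 B4 G3 F4 C4 C5

G major to C major up is a perfect fourth, so every note moves up by that interval.
D3 → G3
F#4 → B4
D3 → G3
C4 → F4
G3 → C4
G4 → C5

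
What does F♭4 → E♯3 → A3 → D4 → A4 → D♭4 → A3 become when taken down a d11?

A diminished eleventh down from Fb4 gives C3.
E#3 down a diminished eleventh is B##1.
A3: an eleventh down reaches E, and 16 semitones makes it E#2.
D4: an eleventh down reaches A, and 16 semitones makes it A#2.
A diminished eleventh down from A4 gives E#3.
Db4: an eleventh down reaches A, and 16 semitones makes it A2.
A3: an eleventh down reaches E, and 16 semitones makes it E#2.

C3 B##1 E#2 A#2 E#3 A2 E#2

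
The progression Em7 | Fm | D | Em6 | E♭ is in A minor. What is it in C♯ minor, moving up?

A minor up to C♯ minor is a major third; each chord root moves by that interval while the quality stays the same.
Em7: root E up a major third → G#, giving G#m7.
Fm: root F up a major third → A, giving Am.
D: root D up a major third → F#, giving F#.
Em6: root E up a major third → G#, giving G#m6.
E♭: root E♭ up a major third → G, giving G.

G#m7 Am F# G#m6 G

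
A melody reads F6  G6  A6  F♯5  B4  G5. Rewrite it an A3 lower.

F6 down an augmented third is Dbb6.
G6: a third down reaches E, and 5 semitones makes it Ebb6.
An augmented third down from A6 gives Fb6.
An augmented third down from F#5 gives Db5.
An augmented third down from B4 gives Gb4.
G5 down an augmented third is Ebb5.

Dbb6 Ebb6 Fb6 Db5 Gb4 Ebb5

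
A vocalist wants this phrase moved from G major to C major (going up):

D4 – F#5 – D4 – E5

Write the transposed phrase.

G4 B5 G4 A5

From G up to C is a perfect fourth; apply that to each pitch.
D4 -> G4
F#5 -> B5
D4 -> G4
E5 -> A5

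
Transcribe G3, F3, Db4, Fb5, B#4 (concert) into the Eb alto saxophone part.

E4 D4 Bb4 Db6 G##5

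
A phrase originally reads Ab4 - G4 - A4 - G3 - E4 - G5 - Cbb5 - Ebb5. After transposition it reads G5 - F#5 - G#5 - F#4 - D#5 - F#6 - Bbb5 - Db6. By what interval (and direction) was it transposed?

up a major seventh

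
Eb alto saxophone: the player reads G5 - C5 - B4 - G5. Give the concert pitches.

The Eb alto saxophone sounds a major sixth below written, so transpose each written note down a major sixth.
G5 gives Bb4
C5 gives Eb4
B4 gives D4
G5 gives Bb4

Bb4 Eb4 D4 Bb4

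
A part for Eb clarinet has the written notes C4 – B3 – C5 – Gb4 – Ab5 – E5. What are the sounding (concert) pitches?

Written C4 on the Eb clarinet sounds as Eb4, a minor third higher; apply that shift to every note.
C4 -> Eb4
B3 -> D4
C5 -> Eb5
Gb4 -> Bbb4
Ab5 -> Cb6
E5 -> G5

Eb4 D4 Eb5 Bbb4 Cb6 G5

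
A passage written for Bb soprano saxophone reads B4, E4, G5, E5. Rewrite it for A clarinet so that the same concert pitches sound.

C5 F4 Ab5 F5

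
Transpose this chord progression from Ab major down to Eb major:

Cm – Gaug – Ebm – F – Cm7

Gm Daug Bbm C Gm7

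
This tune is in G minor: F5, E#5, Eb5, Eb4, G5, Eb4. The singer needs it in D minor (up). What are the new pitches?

C6 B#5 Bb5 Bb4 D6 Bb4

From G up to D is a perfect fifth; apply that to each pitch.
F5 to C6
E#5 to B#5
Eb5 to Bb5
Eb4 to Bb4
G5 to D6
Eb4 to Bb4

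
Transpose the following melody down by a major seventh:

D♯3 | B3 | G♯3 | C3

D#3 down a major seventh is E2.
A major seventh down from B3 gives C3.
G#3 down a major seventh is A2.
C3 down a major seventh is Db2.

E2 C3 A2 Db2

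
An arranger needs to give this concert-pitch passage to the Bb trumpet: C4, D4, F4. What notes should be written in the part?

Written C4 sounds as Bb3 on the Bb trumpet, so concert pitches are written a major second up.
C4 gives D4
D4 gives E4
F4 gives G4

D4 E4 G4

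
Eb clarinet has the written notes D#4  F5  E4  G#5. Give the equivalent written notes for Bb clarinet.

G#4 Bb5 A4 C#6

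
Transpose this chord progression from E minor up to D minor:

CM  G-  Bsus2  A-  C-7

E minor up to D minor is a minor seventh; each chord root moves by that interval while the quality stays the same.
CM: root C up a minor seventh → Bb, giving BbM.
G-: root G up a minor seventh → F, giving F-.
Bsus2: root B up a minor seventh → A, giving Asus2.
A-: root A up a minor seventh → G, giving G-.
C-7: root C up a minor seventh → Bb, giving Bb-7.

BbM F- Asus2 G- Bb-7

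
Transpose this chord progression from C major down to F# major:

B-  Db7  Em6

E#- G7 A#m6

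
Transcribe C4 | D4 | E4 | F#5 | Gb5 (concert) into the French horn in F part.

G4 A4 B4 C#6 Db6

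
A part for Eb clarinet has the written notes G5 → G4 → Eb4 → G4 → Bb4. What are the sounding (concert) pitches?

Bb5 Bb4 Gb4 Bb4 Db5

The Eb clarinet sounds a minor third above written, so transpose each written note up a minor third.
G5 -> Bb5
G4 -> Bb4
Eb4 -> Gb4
G4 -> Bb4
Bb4 -> Db5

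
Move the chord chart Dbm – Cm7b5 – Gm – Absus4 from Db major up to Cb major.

Cbm Bbm7b5 Fm Gbsus4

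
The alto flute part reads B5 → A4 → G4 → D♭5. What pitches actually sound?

F#5 E4 D4 Ab4

Written C4 on the alto flute sounds as G3, a perfect fourth lower; apply that shift to every note.
B5 -> F#5
A4 -> E4
G4 -> D4
Db5 -> Ab4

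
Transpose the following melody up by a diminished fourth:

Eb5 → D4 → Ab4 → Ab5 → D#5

Eb5 up a diminished fourth is Abb5.
D4 up a diminished fourth is Gb4.
Ab4 up a diminished fourth is Dbb5.
A diminished fourth up from Ab5 gives Dbb6.
A diminished fourth up from D#5 gives G5.

Abb5 Gb4 Dbb5 Dbb6 G5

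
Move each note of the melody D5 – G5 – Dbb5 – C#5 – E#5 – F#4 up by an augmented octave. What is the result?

D5 up an augmented octave is D#6.
An augmented octave up from G5 gives G#6.
Dbb5 up an augmented octave is Db6.
C#5 up an augmented octave is C##6.
An augmented octave up from E#5 gives E##6.
F#4 up an augmented octave is F##5.

D#6 G#6 Db6 C##6 E##6 F##5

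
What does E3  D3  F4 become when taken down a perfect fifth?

A2 G2 Bb3

E3 -> A2
D3 -> G2
F4 -> Bb3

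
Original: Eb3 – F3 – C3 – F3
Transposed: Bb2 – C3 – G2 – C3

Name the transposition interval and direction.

down a perfect fourth

From Eb3 to Bb2 is 4 letter names — a fourth of some quality.
Bb2 to Eb3 is 5 semitones, which makes it a perfect fourth; the second version is lower, so the direction is down.
Checking another pair — F3 → C3 — gives the same interval.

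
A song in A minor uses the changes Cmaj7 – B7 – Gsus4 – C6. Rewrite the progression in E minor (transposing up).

A minor up to E minor is a perfect fifth; each chord root moves by that interval while the quality stays the same.
Cmaj7: root C up a perfect fifth → G, giving Gmaj7.
B7: root B up a perfect fifth → F#, giving F#7.
Gsus4: root G up a perfect fifth → D, giving Dsus4.
C6: root C up a perfect fifth → G, giving G6.

Gmaj7 F#7 Dsus4 G6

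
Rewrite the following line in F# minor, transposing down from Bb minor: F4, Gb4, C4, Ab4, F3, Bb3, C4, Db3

From Bb down to F# is a diminished fourth; apply that to each pitch.
F4 → C#4
Gb4 → D4
C4 → G#3
Ab4 → E4
F3 → C#3
Bb3 → F#3
C4 → G#3
Db3 → A2

C#4 D4 G#3 E4 C#3 F#3 G#3 A2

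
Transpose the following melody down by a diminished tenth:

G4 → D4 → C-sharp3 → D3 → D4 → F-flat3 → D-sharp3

E#3 B#2 A##1 B#1 B#2 D2 B##1

G4 gives E#3
D4 gives B#2
C#3 gives A##1
D3 gives B#1
D4 gives B#2
Fb3 gives D2
D#3 gives B##1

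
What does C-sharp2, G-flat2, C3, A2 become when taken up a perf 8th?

C#3 Gb3 C4 A3

C#2 becomes C#3
Gb2 becomes Gb3
C3 becomes C4
A2 becomes A3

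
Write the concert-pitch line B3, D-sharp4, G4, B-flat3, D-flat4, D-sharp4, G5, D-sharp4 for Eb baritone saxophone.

The Eb baritone saxophone sounds a major thirteenth below written, so the written part must be a major thirteenth above concert — transpose each note up.
B3 -> G#5
D#4 -> B#5
G4 -> E6
Bb3 -> G5
Db4 -> Bb5
D#4 -> B#5
G5 -> E7
D#4 -> B#5

G#5 B#5 E6 G5 Bb5 B#5 E7 B#5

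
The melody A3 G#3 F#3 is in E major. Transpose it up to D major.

E major to D major up is a minor seventh, so every note moves up by that interval.
A3 → G4
G#3 → F#4
F#3 → E4

G4 F#4 E4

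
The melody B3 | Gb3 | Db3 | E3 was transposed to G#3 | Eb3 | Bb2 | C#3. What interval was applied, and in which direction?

down a minor third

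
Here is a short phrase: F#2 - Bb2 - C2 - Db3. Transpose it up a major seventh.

E#3 A3 B2 C4

F#2 becomes E#3
Bb2 becomes A3
C2 becomes B2
Db3 becomes C4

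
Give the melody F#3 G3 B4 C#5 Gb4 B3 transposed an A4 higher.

B#3 C#4 E#5 F##5 C5 E#4

F#3 gives B#3
G3 gives C#4
B4 gives E#5
C#5 gives F##5
Gb4 gives C5
B3 gives E#4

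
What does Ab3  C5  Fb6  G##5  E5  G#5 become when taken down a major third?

Ab3 down a major third is Fb3.
C5: a third down reaches A, and 4 semitones makes it Ab4.
A major third down from Fb6 gives Dbb6.
G##5 down a major third is E#5.
A major third down from E5 gives C5.
A major third down from G#5 gives E5.

Fb3 Ab4 Dbb6 E#5 C5 E5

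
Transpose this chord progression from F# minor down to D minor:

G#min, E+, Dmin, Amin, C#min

F# minor down to D minor is a major third; each chord root moves by that interval while the quality stays the same.
G#min: root G# down a major third → E, giving Emin.
E+: root E down a major third → C, giving C+.
Dmin: root D down a major third → Bb, giving Bbmin.
Amin: root A down a major third → F, giving Fmin.
C#min: root C# down a major third → A, giving Amin.

Emin C+ Bbmin Fmin Amin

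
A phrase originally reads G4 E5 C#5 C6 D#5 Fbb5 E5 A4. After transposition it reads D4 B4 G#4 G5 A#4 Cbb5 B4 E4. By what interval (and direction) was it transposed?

down a perfect fourth

From G4 to D4 is 4 letter names — a fourth of some quality.
D4 to G4 is 5 semitones, which makes it a perfect fourth; the second version is lower, so the direction is down.
Checking another pair — A4 → E4 — gives the same interval.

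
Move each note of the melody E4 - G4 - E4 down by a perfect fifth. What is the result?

A3 C4 A3

E4 becomes A3
G4 becomes C4
E4 becomes A3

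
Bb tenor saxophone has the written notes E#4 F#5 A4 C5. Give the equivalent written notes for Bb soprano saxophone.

E#3 F#4 A3 C4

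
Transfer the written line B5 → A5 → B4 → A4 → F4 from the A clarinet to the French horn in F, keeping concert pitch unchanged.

D#6 C#6 D#5 C#5 A4

First find concert pitch: the A clarinet sounds a minor third below written, so B5 A5 B4 A4 F4 sounds G#5 F#5 G#4 F#4 D4.
Then write for French horn in F: it sounds a perfect fifth below written, so the part must be a perfect fifth above concert.
G#5 → D#6
F#5 → C#6
G#4 → D#5
F#4 → C#5
D4 → A4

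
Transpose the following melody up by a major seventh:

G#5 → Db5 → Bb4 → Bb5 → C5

F##6 C6 A5 A6 B5

A major seventh up from G#5 gives F##6.
Db5 up a major seventh is C6.
Bb4: a seventh up reaches A, and 11 semitones makes it A5.
Bb5: a seventh up reaches A, and 11 semitones makes it A6.
A major seventh up from C5 gives B5.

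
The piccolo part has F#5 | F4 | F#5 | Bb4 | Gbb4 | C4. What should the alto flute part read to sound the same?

B6 Bb5 B6 Eb6 Cbb6 F5

First find concert pitch: the piccolo sounds a perfect octave above written, so F#5 F4 F#5 Bb4 Gbb4 C4 sounds F#6 F5 F#6 Bb5 Gbb5 C5.
Then write for alto flute: it sounds a perfect fourth below written, so the part must be a perfect fourth above concert.
F#6 → B6
F5 → Bb5
F#6 → B6
Bb5 → Eb6
Gbb5 → Cbb6
C5 → F5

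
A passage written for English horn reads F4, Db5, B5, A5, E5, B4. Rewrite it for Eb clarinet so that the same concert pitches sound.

First find concert pitch: the English horn sounds a perfect fifth below written, so F4 Db5 B5 A5 E5 B4 sounds Bb3 Gb4 E5 D5 A4 E4.
Then write for Eb clarinet: it sounds a minor third above written, so the part must be a minor third below concert.
Bb3 → G3
Gb4 → Eb4
E5 → C#5
D5 → B4
A4 → F#4
E4 → C#4

G3 Eb4 C#5 B4 F#4 C#4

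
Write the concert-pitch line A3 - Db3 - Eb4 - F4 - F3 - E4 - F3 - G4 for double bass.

A4 Db4 Eb5 F5 F4 E5 F4 G5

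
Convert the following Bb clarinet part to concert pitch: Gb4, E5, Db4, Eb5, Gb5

The Bb clarinet sounds a major second below written, so transpose each written note down a major second.
Gb4 gives Fb4
E5 gives D5
Db4 gives Cb4
Eb5 gives Db5
Gb5 gives Fb5

Fb4 D5 Cb4 Db5 Fb5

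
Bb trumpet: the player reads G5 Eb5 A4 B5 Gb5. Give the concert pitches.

F5 Db5 G4 A5 Fb5

Written C4 on the Bb trumpet sounds as Bb3, a major second lower; apply that shift to every note.
G5 to F5
Eb5 to Db5
A4 to G4
B5 to A5
Gb5 to Fb5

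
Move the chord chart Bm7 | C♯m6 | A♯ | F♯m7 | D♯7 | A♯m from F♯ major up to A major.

F♯ major up to A major is a minor third; each chord root moves by that interval while the quality stays the same.
Bm7: root B up a minor third → D, giving Dm7.
C♯m6: root C♯ up a minor third → E, giving Em6.
A♯: root A♯ up a minor third → C#, giving C#.
F♯m7: root F♯ up a minor third → A, giving Am7.
D♯7: root D♯ up a minor third → F#, giving F#7.
A♯m: root A♯ up a minor third → C#, giving C#m.

Dm7 Em6 C# Am7 F#7 C#m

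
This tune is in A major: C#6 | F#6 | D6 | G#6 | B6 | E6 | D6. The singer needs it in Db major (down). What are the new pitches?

F5 Bb5 Gb5 C6 Eb6 Ab5 Gb5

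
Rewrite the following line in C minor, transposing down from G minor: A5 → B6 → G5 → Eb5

G minor to C minor down is a perfect fifth, so every note moves down by that interval.
A5 gives D5
B6 gives E6
G5 gives C5
Eb5 gives Ab4

D5 E6 C5 Ab4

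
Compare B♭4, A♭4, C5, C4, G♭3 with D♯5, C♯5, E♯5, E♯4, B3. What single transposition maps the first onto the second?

up an augmented third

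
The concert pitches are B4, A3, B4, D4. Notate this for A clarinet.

Written C4 sounds as A3 on the A clarinet, so concert pitches are written a minor third up.
B4 to D5
A3 to C4
B4 to D5
D4 to F4

D5 C4 D5 F4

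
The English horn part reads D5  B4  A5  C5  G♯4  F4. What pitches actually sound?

G4 E4 D5 F4 C#4 Bb3

Written C4 on the English horn sounds as F3, a perfect fifth lower; apply that shift to every note.
D5 → G4
B4 → E4
A5 → D5
C5 → F4
G#4 → C#4
F4 → Bb3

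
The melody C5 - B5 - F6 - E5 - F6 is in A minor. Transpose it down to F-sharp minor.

A4 G#5 D6 C#5 D6

From A down to F-sharp is a minor third; apply that to each pitch.
C5 → A4
B5 → G#5
F6 → D6
E5 → C#5
F6 → D6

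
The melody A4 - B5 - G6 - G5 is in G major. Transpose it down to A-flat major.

Bb3 C5 Ab5 Ab4

From G down to A-flat is a major seventh; apply that to each pitch.
A4 to Bb3
B5 to C5
G6 to Ab5
G5 to Ab4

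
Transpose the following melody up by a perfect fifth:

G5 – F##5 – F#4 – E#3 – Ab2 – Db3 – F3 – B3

D6 C##6 C#5 B#3 Eb3 Ab3 C4 F#4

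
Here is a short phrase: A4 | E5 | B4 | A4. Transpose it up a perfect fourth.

D5 A5 E5 D5

A4 gives D5
E5 gives A5
B4 gives E5
A4 gives D5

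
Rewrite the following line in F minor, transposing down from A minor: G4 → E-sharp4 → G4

Eb4 C#4 Eb4

From A down to F is a major third; apply that to each pitch.
G4 to Eb4
E#4 to C#4
G4 to Eb4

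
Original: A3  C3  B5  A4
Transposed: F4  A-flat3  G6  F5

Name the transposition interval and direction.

up a minor sixth

From A3 to F4 is 6 letter names — a sixth of some quality.
A3 to F4 is 8 semitones, which makes it a minor sixth; the second version is higher, so the direction is up.
Checking another pair — A4 → F5 — gives the same interval.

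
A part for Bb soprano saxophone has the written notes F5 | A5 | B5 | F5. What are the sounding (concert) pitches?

Eb5 G5 A5 Eb5

Written C4 on the Bb soprano saxophone sounds as Bb3, a major second lower; apply that shift to every note.
F5 becomes Eb5
A5 becomes G5
B5 becomes A5
F5 becomes Eb5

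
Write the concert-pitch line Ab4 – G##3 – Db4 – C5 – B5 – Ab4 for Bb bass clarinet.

Bb5 A##4 Eb5 D6 C#7 Bb5

Written C4 sounds as Bb2 on the Bb bass clarinet, so concert pitches are written a major ninth up.
Ab4 gives Bb5
G##3 gives A##4
Db4 gives Eb5
C5 gives D6
B5 gives C#7
Ab4 gives Bb5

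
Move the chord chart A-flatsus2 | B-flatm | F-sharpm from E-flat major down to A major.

Dsus2 Em B#m

E-flat major down to A major is a diminished fifth; each chord root moves by that interval while the quality stays the same.
A-flatsus2: root A-flat down a diminished fifth → D, giving Dsus2.
B-flatm: root B-flat down a diminished fifth → E, giving Em.
F-sharpm: root F-sharp down a diminished fifth → B#, giving B#m.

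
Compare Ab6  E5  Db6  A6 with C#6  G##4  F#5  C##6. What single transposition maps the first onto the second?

From Ab6 to C#6 is 6 letter names — a sixth of some quality.
C#6 to Ab6 is 7 semitones, which makes it a diminished sixth; the second version is lower, so the direction is down.
Checking another pair — A6 → C##6 — gives the same interval.

down a diminished sixth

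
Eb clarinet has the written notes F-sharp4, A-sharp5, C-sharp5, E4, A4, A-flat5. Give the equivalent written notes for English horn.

E5 G#6 B5 D5 G5 Gb6

First find concert pitch: the Eb clarinet sounds a minor third above written, so F-sharp4 A-sharp5 C-sharp5 E4 A4 A-flat5 sounds A4 C#6 E5 G4 C5 Cb6.
Then write for English horn: it sounds a perfect fifth below written, so the part must be a perfect fifth above concert.
A4 → E5
C#6 → G#6
E5 → B5
G4 → D5
C5 → G5
Cb6 → Gb6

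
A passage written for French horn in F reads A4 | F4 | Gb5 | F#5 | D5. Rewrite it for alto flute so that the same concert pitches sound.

First find concert pitch: the French horn in F sounds a perfect fifth below written, so A4 F4 Gb5 F#5 D5 sounds D4 Bb3 Cb5 B4 G4.
Then write for alto flute: it sounds a perfect fourth below written, so the part must be a perfect fourth above concert.
D4 → G4
Bb3 → Eb4
Cb5 → Fb5
B4 → E5
G4 → C5

G4 Eb4 Fb5 E5 C5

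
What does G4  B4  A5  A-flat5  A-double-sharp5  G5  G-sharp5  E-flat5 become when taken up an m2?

G4 becomes Ab4
B4 becomes C5
A5 becomes Bb5
Ab5 becomes Bbb5
A##5 becomes B#5
G5 becomes Ab5
G#5 becomes A5
Eb5 becomes Fb5

Ab4 C5 Bb5 Bbb5 B#5 Ab5 A5 Fb5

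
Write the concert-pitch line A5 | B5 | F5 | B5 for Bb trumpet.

Written C4 sounds as Bb3 on the Bb trumpet, so concert pitches are written a major second up.
A5 → B5
B5 → C#6
F5 → G5
B5 → C#6

B5 C#6 G5 C#6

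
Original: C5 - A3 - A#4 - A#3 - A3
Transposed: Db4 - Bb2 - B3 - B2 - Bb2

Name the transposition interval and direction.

down a major seventh

Take the first pair: C5 → Db4. C to D spans 7 letter names, so the interval is some kind of seventh.
Db4 to C5 is 11 semitones, which makes it a major seventh; the second version is lower, so the direction is down.
Checking another pair — A3 → Bb2 — gives the same interval.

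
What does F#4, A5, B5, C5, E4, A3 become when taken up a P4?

B4 D6 E6 F5 A4 D4

F#4 up a perfect fourth is B4.
A5: a fourth up reaches D, and 5 semitones makes it D6.
B5 up a perfect fourth is E6.
C5 up a perfect fourth is F5.
E4 up a perfect fourth is A4.
A3 up a perfect fourth is D4.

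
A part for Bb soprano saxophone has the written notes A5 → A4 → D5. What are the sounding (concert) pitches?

G5 G4 C5

The Bb soprano saxophone sounds a major second below written, so transpose each written note down a major second.
A5 to G5
A4 to G4
D5 to C5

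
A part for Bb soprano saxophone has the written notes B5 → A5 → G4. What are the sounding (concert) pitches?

A5 G5 F4

Written C4 on the Bb soprano saxophone sounds as Bb3, a major second lower; apply that shift to every note.
B5 gives A5
A5 gives G5
G4 gives F4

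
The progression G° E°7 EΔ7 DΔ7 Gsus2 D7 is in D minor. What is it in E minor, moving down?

A° F#°7 F#Δ7 EΔ7 Asus2 E7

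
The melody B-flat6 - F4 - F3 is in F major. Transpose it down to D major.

G6 D4 D3

From F down to D is a minor third; apply that to each pitch.
Bb6 -> G6
F4 -> D4
F3 -> D3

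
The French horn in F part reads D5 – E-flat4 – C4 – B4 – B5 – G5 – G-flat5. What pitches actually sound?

G4 Ab3 F3 E4 E5 C5 Cb5

The French horn in F sounds a perfect fifth below written, so transpose each written note down a perfect fifth.
D5 -> G4
Eb4 -> Ab3
C4 -> F3
B4 -> E4
B5 -> E5
G5 -> C5
Gb5 -> Cb5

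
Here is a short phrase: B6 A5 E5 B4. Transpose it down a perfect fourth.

B6 → F#6
A5 → E5
E5 → B4
B4 → F#4

F#6 E5 B4 F#4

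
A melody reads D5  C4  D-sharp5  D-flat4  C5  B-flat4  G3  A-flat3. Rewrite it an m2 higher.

Eb5 Db4 E5 Ebb4 Db5 Cb5 Ab3 Bbb3

D5 -> Eb5
C4 -> Db4
D#5 -> E5
Db4 -> Ebb4
C5 -> Db5
Bb4 -> Cb5
G3 -> Ab3
Ab3 -> Bbb3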